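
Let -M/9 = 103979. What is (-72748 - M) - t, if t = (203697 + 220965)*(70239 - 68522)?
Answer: -728281591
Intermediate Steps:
M = -935811 (M = -9*103979 = -935811)
t = 729144654 (t = 424662*1717 = 729144654)
(-72748 - M) - t = (-72748 - 1*(-935811)) - 1*729144654 = (-72748 + 935811) - 729144654 = 863063 - 729144654 = -728281591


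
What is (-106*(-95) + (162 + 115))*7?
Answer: 72429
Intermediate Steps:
(-106*(-95) + (162 + 115))*7 = (10070 + 277)*7 = 10347*7 = 72429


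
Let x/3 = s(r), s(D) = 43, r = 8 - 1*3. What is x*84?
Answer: 10836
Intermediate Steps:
r = 5 (r = 8 - 3 = 5)
x = 129 (x = 3*43 = 129)
x*84 = 129*84 = 10836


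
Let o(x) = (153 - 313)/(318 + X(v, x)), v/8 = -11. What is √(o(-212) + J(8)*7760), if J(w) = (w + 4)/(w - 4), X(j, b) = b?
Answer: 4*√4086830/53 ≈ 152.57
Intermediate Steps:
v = -88 (v = 8*(-11) = -88)
J(w) = (4 + w)/(-4 + w)
o(x) = -160/(318 + x) (o(x) = (153 - 313)/(318 + x) = -160/(318 + x))
√(o(-212) + J(8)*7760) = √(-160/(318 - 212) + ((4 + 8)/(-4 + 8))*7760) = √(-160/106 + (12/4)*7760) = √(-160*1/106 + ((¼)*12)*7760) = √(-80/53 + 3*7760) = √(-80/53 + 23280) = √(1233760/53) = 4*√4086830/53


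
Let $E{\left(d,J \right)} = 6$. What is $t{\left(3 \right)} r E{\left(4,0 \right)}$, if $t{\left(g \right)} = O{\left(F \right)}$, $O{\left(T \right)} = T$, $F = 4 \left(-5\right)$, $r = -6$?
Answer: $720$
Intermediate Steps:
$F = -20$
$t{\left(g \right)} = -20$
$t{\left(3 \right)} r E{\left(4,0 \right)} = \left(-20\right) \left(-6\right) 6 = 120 \cdot 6 = 720$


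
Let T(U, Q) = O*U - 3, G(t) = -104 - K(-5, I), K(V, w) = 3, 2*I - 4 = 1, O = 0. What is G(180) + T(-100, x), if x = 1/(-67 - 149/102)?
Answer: -110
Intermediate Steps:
I = 5/2 (I = 2 + (½)*1 = 2 + ½ = 5/2 ≈ 2.5000)
x = -102/6983 (x = 1/(-67 - 149*1/102) = 1/(-67 - 149/102) = 1/(-6983/102) = -102/6983 ≈ -0.014607)
G(t) = -107 (G(t) = -104 - 1*3 = -104 - 3 = -107)
T(U, Q) = -3 (T(U, Q) = 0*U - 3 = 0 - 3 = -3)
G(180) + T(-100, x) = -107 - 3 = -110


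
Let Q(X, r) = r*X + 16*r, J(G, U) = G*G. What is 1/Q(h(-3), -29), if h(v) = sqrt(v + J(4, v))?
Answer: -16/7047 + sqrt(13)/7047 ≈ -0.0017588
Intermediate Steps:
J(G, U) = G**2
h(v) = sqrt(16 + v) (h(v) = sqrt(v + 4**2) = sqrt(v + 16) = sqrt(16 + v))
Q(X, r) = 16*r + X*r (Q(X, r) = X*r + 16*r = 16*r + X*r)
1/Q(h(-3), -29) = 1/(-29*(16 + sqrt(16 - 3))) = 1/(-29*(16 + sqrt(13))) = 1/(-464 - 29*sqrt(13))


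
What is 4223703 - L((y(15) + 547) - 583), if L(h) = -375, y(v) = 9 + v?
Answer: 4224078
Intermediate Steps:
4223703 - L((y(15) + 547) - 583) = 4223703 - 1*(-375) = 4223703 + 375 = 4224078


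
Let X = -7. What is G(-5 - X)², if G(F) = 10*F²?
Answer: 1600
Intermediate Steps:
G(-5 - X)² = (10*(-5 - 1*(-7))²)² = (10*(-5 + 7)²)² = (10*2²)² = (10*4)² = 40² = 1600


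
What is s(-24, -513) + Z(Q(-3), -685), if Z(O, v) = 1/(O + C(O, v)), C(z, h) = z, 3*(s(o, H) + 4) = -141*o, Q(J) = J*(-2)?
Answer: 13489/12 ≈ 1124.1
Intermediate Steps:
Q(J) = -2*J
s(o, H) = -4 - 47*o (s(o, H) = -4 + (-141*o)/3 = -4 - 47*o)
Z(O, v) = 1/(2*O) (Z(O, v) = 1/(O + O) = 1/(2*O))
s(-24, -513) + Z(Q(-3), -685) = (-4 - 47*(-24)) + 1/(2*((-2*(-3)))) = (-4 + 1128) + (½)/6 = 1124 + (½)*(⅙) = 1124 + 1/12 = 13489/12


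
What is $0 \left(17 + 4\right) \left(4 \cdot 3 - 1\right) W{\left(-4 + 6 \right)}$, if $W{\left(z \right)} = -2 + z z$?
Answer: $0$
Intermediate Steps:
$W{\left(z \right)} = -2 + z^{2}$
$0 \left(17 + 4\right) \left(4 \cdot 3 - 1\right) W{\left(-4 + 6 \right)} = 0 \left(17 + 4\right) \left(4 \cdot 3 - 1\right) \left(-2 + \left(-4 + 6\right)^{2}\right) = 0 \cdot 21 \left(12 - 1\right) \left(-2 + 2^{2}\right) = 0 \cdot 11 \left(-2 + 4\right) = 0 \cdot 11 \cdot 2 = 0 \cdot 22 = 0$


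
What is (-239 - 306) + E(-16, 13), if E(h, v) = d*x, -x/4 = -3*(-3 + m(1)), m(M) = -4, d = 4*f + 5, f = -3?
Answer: 43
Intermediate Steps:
d = -7 (d = 4*(-3) + 5 = -12 + 5 = -7)
x = -84 (x = -(-12)*(-3 - 4) = -(-12)*(-7) = -4*21 = -84)
E(h, v) = 588 (E(h, v) = -7*(-84) = 588)
(-239 - 306) + E(-16, 13) = (-239 - 306) + 588 = -545 + 588 = 43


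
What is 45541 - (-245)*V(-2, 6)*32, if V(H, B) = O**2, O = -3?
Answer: 116101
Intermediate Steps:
V(H, B) = 9 (V(H, B) = (-3)**2 = 9)
45541 - (-245)*V(-2, 6)*32 = 45541 - (-245)*9*32 = 45541 - 35*(-63)*32 = 45541 + 2205*32 = 45541 + 70560 = 116101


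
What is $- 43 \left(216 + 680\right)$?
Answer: $-38528$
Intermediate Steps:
$- 43 \left(216 + 680\right) = \left(-43\right) 896 = -38528$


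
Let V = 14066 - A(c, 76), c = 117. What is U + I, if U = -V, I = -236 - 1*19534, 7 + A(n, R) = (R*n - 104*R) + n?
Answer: -32738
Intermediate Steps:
A(n, R) = -7 + n - 104*R + R*n (A(n, R) = -7 + ((R*n - 104*R) + n) = -7 + ((-104*R + R*n) + n) = -7 + (n - 104*R + R*n) = -7 + n - 104*R + R*n)
I = -19770 (I = -236 - 19534 = -19770)
V = 12968 (V = 14066 - (-7 + 117 - 104*76 + 76*117) = 14066 - (-7 + 117 - 7904 + 8892) = 14066 - 1*1098 = 14066 - 1098 = 12968)
U = -12968 (U = -1*12968 = -12968)
U + I = -12968 - 19770 = -32738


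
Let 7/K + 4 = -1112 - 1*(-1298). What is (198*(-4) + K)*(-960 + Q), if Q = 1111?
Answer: -3109241/26 ≈ -1.1959e+5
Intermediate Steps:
K = 1/26 (K = 7/(-4 + (-1112 - 1*(-1298))) = 7/(-4 + (-1112 + 1298)) = 7/(-4 + 186) = 7/182 = 7*(1/182) = 1/26 ≈ 0.038462)
(198*(-4) + K)*(-960 + Q) = (198*(-4) + 1/26)*(-960 + 1111) = (-792 + 1/26)*151 = -20591/26*151 = -3109241/26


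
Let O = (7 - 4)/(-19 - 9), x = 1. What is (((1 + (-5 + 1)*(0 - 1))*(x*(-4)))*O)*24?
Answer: 360/7 ≈ 51.429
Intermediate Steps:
O = -3/28 (O = 3/(-28) = 3*(-1/28) = -3/28 ≈ -0.10714)
(((1 + (-5 + 1)*(0 - 1))*(x*(-4)))*O)*24 = (((1 + (-5 + 1)*(0 - 1))*(1*(-4)))*(-3/28))*24 = (((1 - 4*(-1))*(-4))*(-3/28))*24 = (((1 + 4)*(-4))*(-3/28))*24 = ((5*(-4))*(-3/28))*24 = -20*(-3/28)*24 = (15/7)*24 = 360/7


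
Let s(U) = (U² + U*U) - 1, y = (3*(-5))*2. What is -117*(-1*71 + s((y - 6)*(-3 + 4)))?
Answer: -294840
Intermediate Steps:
y = -30 (y = -15*2 = -30)
s(U) = -1 + 2*U² (s(U) = (U² + U²) - 1 = 2*U² - 1 = -1 + 2*U²)
-117*(-1*71 + s((y - 6)*(-3 + 4))) = -117*(-1*71 + (-1 + 2*((-30 - 6)*(-3 + 4))²)) = -117*(-71 + (-1 + 2*(-36*1)²)) = -117*(-71 + (-1 + 2*(-36)²)) = -117*(-71 + (-1 + 2*1296)) = -117*(-71 + (-1 + 2592)) = -117*(-71 + 2591) = -117*2520 = -294840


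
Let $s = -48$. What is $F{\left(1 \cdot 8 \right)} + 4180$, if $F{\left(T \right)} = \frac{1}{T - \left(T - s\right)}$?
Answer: $\frac{200639}{48} \approx 4180.0$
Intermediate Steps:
$F{\left(T \right)} = - \frac{1}{48}$ ($F{\left(T \right)} = \frac{1}{T - \left(48 + T\right)} = \frac{1}{-48} = - \frac{1}{48}$)
$F{\left(1 \cdot 8 \right)} + 4180 = - \frac{1}{48} + 4180 = \frac{200639}{48}$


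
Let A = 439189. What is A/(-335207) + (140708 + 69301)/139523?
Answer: 9119520016/46769086261 ≈ 0.19499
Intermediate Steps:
A/(-335207) + (140708 + 69301)/139523 = 439189/(-335207) + (140708 + 69301)/139523 = 439189*(-1/335207) + 210009*(1/139523) = -439189/335207 + 210009/139523 = 9119520016/46769086261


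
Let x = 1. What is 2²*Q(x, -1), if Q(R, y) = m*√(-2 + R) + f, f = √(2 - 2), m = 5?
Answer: 20*I ≈ 20.0*I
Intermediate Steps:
f = 0 (f = √0 = 0)
Q(R, y) = 5*√(-2 + R) (Q(R, y) = 5*√(-2 + R) + 0 = 5*√(-2 + R))
2²*Q(x, -1) = 2²*(5*√(-2 + 1)) = 4*(5*√(-1)) = 4*(5*I) = 20*I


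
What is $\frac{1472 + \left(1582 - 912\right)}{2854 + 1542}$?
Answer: $\frac{153}{314} \approx 0.48726$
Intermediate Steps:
$\frac{1472 + \left(1582 - 912\right)}{2854 + 1542} = \frac{1472 + \left(1582 - 912\right)}{4396} = \left(1472 + 670\right) \frac{1}{4396} = 2142 \cdot \frac{1}{4396} = \frac{153}{314}$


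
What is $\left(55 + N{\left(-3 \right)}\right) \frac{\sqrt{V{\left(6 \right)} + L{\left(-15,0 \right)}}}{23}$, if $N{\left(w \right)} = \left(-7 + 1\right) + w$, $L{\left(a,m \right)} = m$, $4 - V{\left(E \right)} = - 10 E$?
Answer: $16$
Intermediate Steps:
$V{\left(E \right)} = 4 + 10 E$ ($V{\left(E \right)} = 4 - - 10 E = 4 + 10 E$)
$N{\left(w \right)} = -6 + w$
$\left(55 + N{\left(-3 \right)}\right) \frac{\sqrt{V{\left(6 \right)} + L{\left(-15,0 \right)}}}{23} = \left(55 - 9\right) \frac{\sqrt{\left(4 + 10 \cdot 6\right) + 0}}{23} = \left(55 - 9\right) \sqrt{\left(4 + 60\right) + 0} \cdot \frac{1}{23} = 46 \sqrt{64 + 0} \cdot \frac{1}{23} = 46 \sqrt{64} \cdot \frac{1}{23} = 46 \cdot 8 \cdot \frac{1}{23} = 46 \cdot \frac{8}{23} = 16$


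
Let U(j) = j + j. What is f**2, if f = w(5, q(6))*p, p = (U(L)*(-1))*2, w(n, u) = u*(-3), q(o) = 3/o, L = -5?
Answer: 900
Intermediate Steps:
U(j) = 2*j
w(n, u) = -3*u
p = 20 (p = ((2*(-5))*(-1))*2 = -10*(-1)*2 = 10*2 = 20)
f = -30 (f = -9/6*20 = -3*1/2*20 = -3/2*20 = -30)
f**2 = (-30)**2 = 900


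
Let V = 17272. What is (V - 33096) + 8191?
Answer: -7633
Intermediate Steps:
(V - 33096) + 8191 = (17272 - 33096) + 8191 = -15824 + 8191 = -7633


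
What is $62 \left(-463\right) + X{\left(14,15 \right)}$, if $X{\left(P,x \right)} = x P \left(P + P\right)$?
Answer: $-22826$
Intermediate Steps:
$X{\left(P,x \right)} = 2 x P^{2}$ ($X{\left(P,x \right)} = P x 2 P = 2 x P^{2}$)
$62 \left(-463\right) + X{\left(14,15 \right)} = 62 \left(-463\right) + 2 \cdot 15 \cdot 14^{2} = -28706 + 2 \cdot 15 \cdot 196 = -28706 + 5880 = -22826$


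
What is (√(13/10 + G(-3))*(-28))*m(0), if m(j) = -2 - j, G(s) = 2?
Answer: 28*√330/5 ≈ 101.73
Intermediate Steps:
(√(13/10 + G(-3))*(-28))*m(0) = (√(13/10 + 2)*(-28))*(-2 - 1*0) = (√(13*(⅒) + 2)*(-28))*(-2 + 0) = (√(13/10 + 2)*(-28))*(-2) = (√(33/10)*(-28))*(-2) = ((√330/10)*(-28))*(-2) = -14*√330/5*(-2) = 28*√330/5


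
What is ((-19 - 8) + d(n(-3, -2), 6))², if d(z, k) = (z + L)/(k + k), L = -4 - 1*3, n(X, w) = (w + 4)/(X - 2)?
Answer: 2745649/3600 ≈ 762.68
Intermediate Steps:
n(X, w) = (4 + w)/(-2 + X)
L = -7 (L = -4 - 3 = -7)
d(z, k) = (-7 + z)/(2*k) (d(z, k) = (z - 7)/(k + k) = (-7 + z)/((2*k)) = (-7 + z)*(1/(2*k)) = (-7 + z)/(2*k))
((-19 - 8) + d(n(-3, -2), 6))² = ((-19 - 8) + (½)*(-7 + (4 - 2)/(-2 - 3))/6)² = (-27 + (½)*(⅙)*(-7 + 2/(-5)))² = (-27 + (½)*(⅙)*(-7 - ⅕*2))² = (-27 + (½)*(⅙)*(-7 - ⅖))² = (-27 + (½)*(⅙)*(-37/5))² = (-27 - 37/60)² = (-1657/60)² = 2745649/3600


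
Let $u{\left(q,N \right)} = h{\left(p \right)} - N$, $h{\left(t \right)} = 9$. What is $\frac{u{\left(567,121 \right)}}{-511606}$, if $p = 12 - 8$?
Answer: $\frac{56}{255803} \approx 0.00021892$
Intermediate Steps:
$p = 4$
$u{\left(q,N \right)} = 9 - N$
$\frac{u{\left(567,121 \right)}}{-511606} = \frac{9 - 121}{-511606} = \left(9 - 121\right) \left(- \frac{1}{511606}\right) = \left(-112\right) \left(- \frac{1}{511606}\right) = \frac{56}{255803}$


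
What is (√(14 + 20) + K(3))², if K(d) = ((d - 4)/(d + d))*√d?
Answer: 409/12 - √102/3 ≈ 30.717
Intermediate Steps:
K(d) = (-4 + d)/(2*√d) (K(d) = ((-4 + d)/((2*d)))*√d = ((-4 + d)*(1/(2*d)))*√d = ((-4 + d)/(2*d))*√d = (-4 + d)/(2*√d))
(√(14 + 20) + K(3))² = (√(14 + 20) + (-4 + 3)/(2*√3))² = (√34 + (½)*(√3/3)*(-1))² = (√34 - √3/6)²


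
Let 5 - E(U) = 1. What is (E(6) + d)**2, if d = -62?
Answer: 3364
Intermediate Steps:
E(U) = 4 (E(U) = 5 - 1*1 = 5 - 1 = 4)
(E(6) + d)**2 = (4 - 62)**2 = (-58)**2 = 3364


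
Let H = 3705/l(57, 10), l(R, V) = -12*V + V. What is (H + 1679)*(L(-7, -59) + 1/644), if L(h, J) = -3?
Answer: -9985201/2024 ≈ -4933.4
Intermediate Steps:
l(R, V) = -11*V
H = -741/22 (H = 3705/((-11*10)) = 3705/(-110) = 3705*(-1/110) = -741/22 ≈ -33.682)
(H + 1679)*(L(-7, -59) + 1/644) = (-741/22 + 1679)*(-3 + 1/644) = 36197*(-3 + 1/644)/22 = (36197/22)*(-1931/644) = -9985201/2024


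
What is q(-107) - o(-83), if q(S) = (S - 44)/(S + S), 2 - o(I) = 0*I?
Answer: -277/214 ≈ -1.2944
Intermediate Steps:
o(I) = 2 (o(I) = 2 - 0*I = 2 - 1*0 = 2 + 0 = 2)
q(S) = (-44 + S)/(2*S) (q(S) = (-44 + S)/((2*S)) = (-44 + S)*(1/(2*S)) = (-44 + S)/(2*S))
q(-107) - o(-83) = (½)*(-44 - 107)/(-107) - 1*2 = (½)*(-1/107)*(-151) - 2 = 151/214 - 2 = -277/214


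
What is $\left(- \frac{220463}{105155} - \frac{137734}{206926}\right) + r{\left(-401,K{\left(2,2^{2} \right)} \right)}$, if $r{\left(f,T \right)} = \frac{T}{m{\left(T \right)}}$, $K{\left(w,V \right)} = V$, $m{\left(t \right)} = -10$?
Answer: $- \frac{6880666692}{2175930353} \approx -3.1622$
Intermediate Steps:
$r{\left(f,T \right)} = - \frac{T}{10}$ ($r{\left(f,T \right)} = \frac{T}{-10} = T \left(- \frac{1}{10}\right) = - \frac{T}{10}$)
$\left(- \frac{220463}{105155} - \frac{137734}{206926}\right) + r{\left(-401,K{\left(2,2^{2} \right)} \right)} = \left(- \frac{220463}{105155} - \frac{137734}{206926}\right) - \frac{2^{2}}{10} = \left(\left(-220463\right) \frac{1}{105155} - \frac{68867}{103463}\right) - \frac{2}{5} = \left(- \frac{220463}{105155} - \frac{68867}{103463}\right) - \frac{2}{5} = - \frac{30051472754}{10879651765} - \frac{2}{5} = - \frac{6880666692}{2175930353}$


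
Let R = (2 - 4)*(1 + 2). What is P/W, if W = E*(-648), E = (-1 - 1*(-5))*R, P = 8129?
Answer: 8129/15552 ≈ 0.52270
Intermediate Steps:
R = -6 (R = -2*3 = -6)
E = -24 (E = (-1 - 1*(-5))*(-6) = (-1 + 5)*(-6) = 4*(-6) = -24)
W = 15552 (W = -24*(-648) = 15552)
P/W = 8129/15552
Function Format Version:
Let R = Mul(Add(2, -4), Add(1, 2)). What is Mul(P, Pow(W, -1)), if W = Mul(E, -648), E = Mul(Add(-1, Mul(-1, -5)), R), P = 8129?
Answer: Rational(8129, 15552) ≈ 0.52270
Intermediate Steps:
R = -6 (R = Mul(-2, 3) = -6)
E = -24 (E = Mul(Add(-1, Mul(-1, -5)), -6) = Mul(Add(-1, 5), -6) = Mul(4, -6) = -24)
W = 15552 (W = Mul(-24, -648) = 15552)
Mul(P, Pow(W, -1)) = Mul(8129, Pow(15552, -1)) = Mul(8129, Rational(1, 15552)) = Rational(8129, 15552)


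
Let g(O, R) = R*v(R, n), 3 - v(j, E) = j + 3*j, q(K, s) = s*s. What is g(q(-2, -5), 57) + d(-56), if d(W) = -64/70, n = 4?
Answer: -448907/35 ≈ -12826.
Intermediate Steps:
q(K, s) = s²
v(j, E) = 3 - 4*j (v(j, E) = 3 - (j + 3*j) = 3 - 4*j)
d(W) = -32/35 (d(W) = -64*1/70 = -32/35)
g(O, R) = R*(3 - 4*R)
g(q(-2, -5), 57) + d(-56) = 57*(3 - 4*57) - 32/35 = 57*(3 - 228) - 32/35 = 57*(-225) - 32/35 = -12825 - 32/35 = -448907/35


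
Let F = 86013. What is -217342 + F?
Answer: -131329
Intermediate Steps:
-217342 + F = -217342 + 86013 = -131329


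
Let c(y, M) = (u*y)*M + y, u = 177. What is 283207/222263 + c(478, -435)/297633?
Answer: -8095682778685/66152803479 ≈ -122.38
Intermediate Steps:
c(y, M) = y + 177*M*y (c(y, M) = (177*y)*M + y = 177*M*y + y = y + 177*M*y)
283207/222263 + c(478, -435)/297633 = 283207/222263 + (478*(1 + 177*(-435)))/297633 = 283207*(1/222263) + (478*(1 - 76995))*(1/297633) = 283207/222263 + (478*(-76994))*(1/297633) = 283207/222263 - 36803132*1/297633 = 283207/222263 - 36803132/297633 = -8095682778685/66152803479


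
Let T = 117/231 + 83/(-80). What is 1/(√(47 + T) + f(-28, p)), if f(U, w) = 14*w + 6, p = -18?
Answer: -1515360/372492311 - 4*√110205865/372492311 ≈ -0.0041809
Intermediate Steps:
T = -3271/6160 (T = 117*(1/231) + 83*(-1/80) = 39/77 - 83/80 = -3271/6160 ≈ -0.53101)
f(U, w) = 6 + 14*w
1/(√(47 + T) + f(-28, p)) = 1/(√(47 - 3271/6160) + (6 + 14*(-18))) = 1/(√(286249/6160) + (6 - 252)) = 1/(√110205865/1540 - 246) = 1/(-246 + √110205865/1540)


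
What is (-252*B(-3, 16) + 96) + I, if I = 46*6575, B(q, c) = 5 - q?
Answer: 300530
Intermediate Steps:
I = 302450
(-252*B(-3, 16) + 96) + I = (-252*(5 - 1*(-3)) + 96) + 302450 = (-252*(5 + 3) + 96) + 302450 = (-252*8 + 96) + 302450 = (-2016 + 96) + 302450 = -1920 + 302450 = 300530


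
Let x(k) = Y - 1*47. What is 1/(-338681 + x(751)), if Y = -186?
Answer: -1/338914 ≈ -2.9506e-6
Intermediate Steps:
x(k) = -233 (x(k) = -186 - 1*47 = -186 - 47 = -233)
1/(-338681 + x(751)) = 1/(-338681 - 233) = 1/(-338914) = -1/338914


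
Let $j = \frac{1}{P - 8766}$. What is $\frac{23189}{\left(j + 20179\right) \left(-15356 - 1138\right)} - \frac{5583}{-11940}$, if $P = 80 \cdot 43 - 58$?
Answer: $\frac{333435883152001}{713203966505820} \approx 0.46752$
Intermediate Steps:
$P = 3382$ ($P = 3440 - 58 = 3382$)
$j = - \frac{1}{5384}$ ($j = \frac{1}{3382 - 8766} = \frac{1}{-5384} = - \frac{1}{5384} \approx -0.00018574$)
$\frac{23189}{\left(j + 20179\right) \left(-15356 - 1138\right)} - \frac{5583}{-11940} = \frac{23189}{\left(- \frac{1}{5384} + 20179\right) \left(-15356 - 1138\right)} - \frac{5583}{-11940} = \frac{23189}{\frac{108643735}{5384} \left(-16494\right)} - - \frac{1861}{3980} = \frac{23189}{- \frac{895984882545}{2692}} + \frac{1861}{3980} = 23189 \left(- \frac{2692}{895984882545}\right) + \frac{1861}{3980} = - \frac{62424788}{895984882545} + \frac{1861}{3980} = \frac{333435883152001}{713203966505820}$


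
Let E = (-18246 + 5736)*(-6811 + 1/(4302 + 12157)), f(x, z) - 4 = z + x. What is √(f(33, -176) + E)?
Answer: √23082049501981661/16459 ≈ 9230.7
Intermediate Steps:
f(x, z) = 4 + x + z (f(x, z) = 4 + (z + x) = 4 + (x + z) = 4 + x + z)
E = 1402399122480/16459 (E = -12510*(-6811 + 1/16459) = -12510*(-112102248/16459) = 1402399122480/16459 ≈ 8.5206e+7)
√(f(33, -176) + E) = √((4 + 33 - 176) + 1402399122480/16459) = √(-139 + 1402399122480/16459) = √(1402396834679/16459) = √23082049501981661/16459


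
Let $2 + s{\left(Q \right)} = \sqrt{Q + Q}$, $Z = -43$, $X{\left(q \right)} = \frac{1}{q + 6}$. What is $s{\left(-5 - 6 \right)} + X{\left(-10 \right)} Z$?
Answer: $\frac{35}{4} + i \sqrt{22} \approx 8.75 + 4.6904 i$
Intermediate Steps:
$X{\left(q \right)} = \frac{1}{6 + q}$
$s{\left(Q \right)} = -2 + \sqrt{2} \sqrt{Q}$ ($s{\left(Q \right)} = -2 + \sqrt{Q + Q} = -2 + \sqrt{2 Q} = -2 + \sqrt{2} \sqrt{Q}$)
$s{\left(-5 - 6 \right)} + X{\left(-10 \right)} Z = \left(-2 + \sqrt{2} \sqrt{-5 - 6}\right) + \frac{1}{6 - 10} \left(-43\right) = \left(-2 + \sqrt{2} \sqrt{-5 - 6}\right) + \frac{1}{-4} \left(-43\right) = \left(-2 + \sqrt{2} \sqrt{-11}\right) - - \frac{43}{4} = \left(-2 + \sqrt{2} i \sqrt{11}\right) + \frac{43}{4} = \left(-2 + i \sqrt{22}\right) + \frac{43}{4} = \frac{35}{4} + i \sqrt{22}$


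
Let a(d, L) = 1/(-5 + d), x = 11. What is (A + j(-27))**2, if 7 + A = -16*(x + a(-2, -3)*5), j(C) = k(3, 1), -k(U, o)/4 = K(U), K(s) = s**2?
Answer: 2111209/49 ≈ 43086.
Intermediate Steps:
k(U, o) = -4*U**2
j(C) = -36 (j(C) = -4*3**2 = -4*9 = -36)
A = -1201/7 (A = -7 - 16*(11 + 5/(-5 - 2)) = -7 - 16*(11 + 5/(-7)) = -7 - 16*(11 - 1/7*5) = -7 - 16*(11 - 5/7) = -7 - 16*72/7 = -7 - 1152/7 = -1201/7 ≈ -171.57)
(A + j(-27))**2 = (-1201/7 - 36)**2 = (-1453/7)**2 = 2111209/49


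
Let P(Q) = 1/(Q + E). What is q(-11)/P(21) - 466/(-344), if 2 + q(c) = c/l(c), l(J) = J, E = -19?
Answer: -111/172 ≈ -0.64535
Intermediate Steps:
P(Q) = 1/(-19 + Q) (P(Q) = 1/(Q - 19) = 1/(-19 + Q))
q(c) = -1 (q(c) = -2 + c/c = -2 + 1 = -1)
q(-11)/P(21) - 466/(-344) = -1/(1/(-19 + 21)) - 466/(-344) = -1/(1/2) - 466*(-1/344) = -1/½ + 233/172 = -1*2 + 233/172 = -2 + 233/172 = -111/172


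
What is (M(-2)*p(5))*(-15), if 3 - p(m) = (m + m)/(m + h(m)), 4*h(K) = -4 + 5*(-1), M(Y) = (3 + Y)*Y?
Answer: -210/11 ≈ -19.091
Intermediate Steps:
M(Y) = Y*(3 + Y)
h(K) = -9/4 (h(K) = (-4 + 5*(-1))/4 = (-4 - 5)/4 = (¼)*(-9) = -9/4)
p(m) = 3 - 2*m/(-9/4 + m) (p(m) = 3 - (m + m)/(m - 9/4) = 3 - 2*m/(-9/4 + m))
(M(-2)*p(5))*(-15) = ((-2*(3 - 2))*((-27 + 4*5)/(-9 + 4*5)))*(-15) = ((-2*1)*((-27 + 20)/(-9 + 20)))*(-15) = -2*(-7)/11*(-15) = -2*(-7/11)*(-15) = (14/11)*(-15) = -210/11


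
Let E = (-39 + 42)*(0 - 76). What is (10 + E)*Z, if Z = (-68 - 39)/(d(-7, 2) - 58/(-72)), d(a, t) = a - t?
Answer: -839736/295 ≈ -2846.6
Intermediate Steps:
E = -228 (E = 3*(-76) = -228)
Z = 3852/295 (Z = (-68 - 39)/((-7 - 1*2) - 58/(-72)) = -107/((-7 - 2) - 58*(-1/72)) = -107/(-9 + 29/36) = -107/(-295/36) = -107*(-36/295) = 3852/295 ≈ 13.058)
(10 + E)*Z = (10 - 228)*(3852/295) = -218*3852/295 = -839736/295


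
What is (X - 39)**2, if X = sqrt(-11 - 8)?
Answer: (39 - I*sqrt(19))**2 ≈ 1502.0 - 339.99*I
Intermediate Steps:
X = I*sqrt(19) (X = sqrt(-19) = I*sqrt(19) ≈ 4.3589*I)
(X - 39)**2 = (I*sqrt(19) - 39)**2 = (-39 + I*sqrt(19))**2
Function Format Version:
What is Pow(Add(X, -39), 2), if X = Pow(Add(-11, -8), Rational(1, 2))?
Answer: Pow(Add(39, Mul(-1, I, Pow(19, Rational(1, 2)))), 2) ≈ Add(1502.0, Mul(-339.99, I))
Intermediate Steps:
X = Mul(I, Pow(19, Rational(1, 2))) (X = Pow(-19, Rational(1, 2)) = Mul(I, Pow(19, Rational(1, 2))) ≈ Mul(4.3589, I))
Pow(Add(X, -39), 2) = Pow(Add(Mul(I, Pow(19, Rational(1, 2))), -39), 2) = Pow(Add(-39, Mul(I, Pow(19, Rational(1, 2)))), 2)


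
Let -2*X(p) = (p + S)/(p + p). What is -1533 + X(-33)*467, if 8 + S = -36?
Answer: -21665/12 ≈ -1805.4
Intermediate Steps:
S = -44 (S = -8 - 36 = -44)
X(p) = -(-44 + p)/(4*p) (X(p) = -(p - 44)/(2*(p + p)) = -(-44 + p)/(2*(2*p)) = -(-44 + p)*1/(2*p)/2 = -(-44 + p)/(4*p))
-1533 + X(-33)*467 = -1533 + ((¼)*(44 - 1*(-33))/(-33))*467 = -1533 + ((¼)*(-1/33)*(44 + 33))*467 = -1533 + ((¼)*(-1/33)*77)*467 = -1533 - 7/12*467 = -1533 - 3269/12 = -21665/12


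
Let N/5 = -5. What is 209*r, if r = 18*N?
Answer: -94050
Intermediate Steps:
N = -25 (N = 5*(-5) = -25)
r = -450 (r = 18*(-25) = -450)
209*r = 209*(-450) = -94050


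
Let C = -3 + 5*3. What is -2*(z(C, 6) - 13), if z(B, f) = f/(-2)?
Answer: 32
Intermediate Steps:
C = 12 (C = -3 + 15 = 12)
z(B, f) = -f/2 (z(B, f) = f*(-½) = -f/2)
-2*(z(C, 6) - 13) = -2*(-½*6 - 13) = -2*(-3 - 13) = -2*(-16) = 32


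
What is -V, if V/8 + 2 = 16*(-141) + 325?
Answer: 15464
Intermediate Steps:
V = -15464 (V = -16 + 8*(16*(-141) + 325) = -16 + 8*(-2256 + 325) = -16 + 8*(-1931) = -16 - 15448 = -15464)
-V = -1*(-15464) = 15464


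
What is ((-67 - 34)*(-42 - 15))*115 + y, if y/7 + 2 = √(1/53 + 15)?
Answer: 662041 + 14*√10547/53 ≈ 6.6207e+5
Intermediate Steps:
y = -14 + 14*√10547/53 (y = -14 + 7*√(1/53 + 15) = -14 + 7*√(796/53) = -14 + 7*(2*√10547/53) = -14 + 14*√10547/53 ≈ 13.128)
((-67 - 34)*(-42 - 15))*115 + y = ((-67 - 34)*(-42 - 15))*115 + (-14 + 14*√10547/53) = -101*(-57)*115 + (-14 + 14*√10547/53) = 5757*115 + (-14 + 14*√10547/53) = 662055 + (-14 + 14*√10547/53) = 662041 + 14*√10547/53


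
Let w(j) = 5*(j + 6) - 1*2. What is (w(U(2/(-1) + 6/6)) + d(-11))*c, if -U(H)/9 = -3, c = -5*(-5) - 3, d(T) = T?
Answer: 3344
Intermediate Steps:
c = 22 (c = 25 - 3 = 22)
U(H) = 27 (U(H) = -9*(-3) = 27)
w(j) = 28 + 5*j (w(j) = 5*(6 + j) - 2 = (30 + 5*j) - 2 = 28 + 5*j)
(w(U(2/(-1) + 6/6)) + d(-11))*c = ((28 + 5*27) - 11)*22 = ((28 + 135) - 11)*22 = (163 - 11)*22 = 152*22 = 3344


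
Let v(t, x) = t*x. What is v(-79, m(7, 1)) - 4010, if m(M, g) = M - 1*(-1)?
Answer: -4642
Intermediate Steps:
m(M, g) = 1 + M (m(M, g) = M + 1 = 1 + M)
v(-79, m(7, 1)) - 4010 = -79*(1 + 7) - 4010 = -79*8 - 4010 = -632 - 4010 = -4642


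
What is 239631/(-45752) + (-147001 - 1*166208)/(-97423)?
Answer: -1287947535/636756728 ≈ -2.0227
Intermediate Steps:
239631/(-45752) + (-147001 - 1*166208)/(-97423) = 239631*(-1/45752) + (-147001 - 166208)*(-1/97423) = -34233/6536 - 313209*(-1/97423) = -34233/6536 + 313209/97423 = -1287947535/636756728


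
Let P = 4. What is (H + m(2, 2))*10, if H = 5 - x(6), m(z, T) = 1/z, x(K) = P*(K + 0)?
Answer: -185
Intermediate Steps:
x(K) = 4*K (x(K) = 4*(K + 0) = 4*K)
H = -19 (H = 5 - 4*6 = 5 - 1*24 = 5 - 24 = -19)
(H + m(2, 2))*10 = (-19 + 1/2)*10 = -37/2*10 = -185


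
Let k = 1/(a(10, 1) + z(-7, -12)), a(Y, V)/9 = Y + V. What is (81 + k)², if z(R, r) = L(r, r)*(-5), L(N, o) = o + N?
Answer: 314707600/47961 ≈ 6561.7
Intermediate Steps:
L(N, o) = N + o
z(R, r) = -10*r (z(R, r) = (r + r)*(-5) = (2*r)*(-5) = -10*r)
a(Y, V) = 9*V + 9*Y (a(Y, V) = 9*(Y + V) = 9*(V + Y) = 9*V + 9*Y)
k = 1/219 (k = 1/((9*1 + 9*10) - 10*(-12)) = 1/((9 + 90) + 120) = 1/(99 + 120) = 1/219 ≈ 0.0045662)
(81 + k)² = (81 + 1/219)² = (17740/219)² = 314707600/47961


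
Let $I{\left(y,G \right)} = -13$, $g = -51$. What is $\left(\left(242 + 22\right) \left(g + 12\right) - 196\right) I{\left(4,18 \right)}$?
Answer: $136396$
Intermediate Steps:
$\left(\left(242 + 22\right) \left(g + 12\right) - 196\right) I{\left(4,18 \right)} = \left(\left(242 + 22\right) \left(-51 + 12\right) - 196\right) \left(-13\right) = \left(264 \left(-39\right) - 196\right) \left(-13\right) = \left(-10296 - 196\right) \left(-13\right) = \left(-10492\right) \left(-13\right) = 136396$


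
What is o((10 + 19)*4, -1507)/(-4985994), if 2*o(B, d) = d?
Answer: 1507/9971988 ≈ 0.00015112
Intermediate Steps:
o(B, d) = d/2
o((10 + 19)*4, -1507)/(-4985994) = ((½)*(-1507))/(-4985994) = -1507/2*(-1/4985994) = 1507/9971988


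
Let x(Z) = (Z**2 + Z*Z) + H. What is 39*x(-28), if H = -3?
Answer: 61035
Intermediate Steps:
x(Z) = -3 + 2*Z**2 (x(Z) = (Z**2 + Z*Z) - 3 = (Z**2 + Z**2) - 3 = 2*Z**2 - 3 = -3 + 2*Z**2)
39*x(-28) = 39*(-3 + 2*(-28)**2) = 39*(-3 + 2*784) = 39*(-3 + 1568) = 39*1565 = 61035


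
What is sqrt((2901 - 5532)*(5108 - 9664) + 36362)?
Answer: sqrt(12023198) ≈ 3467.4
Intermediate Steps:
sqrt((2901 - 5532)*(5108 - 9664) + 36362) = sqrt(-2631*(-4556) + 36362) = sqrt(11986836 + 36362) = sqrt(12023198)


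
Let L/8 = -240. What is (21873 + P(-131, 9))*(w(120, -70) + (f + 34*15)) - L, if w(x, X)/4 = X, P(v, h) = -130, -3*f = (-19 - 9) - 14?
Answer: 5307212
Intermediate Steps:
f = 14 (f = -((-19 - 9) - 14)/3 = -(-28 - 14)/3 = -⅓*(-42) = 14)
w(x, X) = 4*X
L = -1920 (L = 8*(-240) = -1920)
(21873 + P(-131, 9))*(w(120, -70) + (f + 34*15)) - L = (21873 - 130)*(4*(-70) + (14 + 34*15)) - 1*(-1920) = 21743*(-280 + (14 + 510)) + 1920 = 21743*(-280 + 524) + 1920 = 21743*244 + 1920 = 5305292 + 1920 = 5307212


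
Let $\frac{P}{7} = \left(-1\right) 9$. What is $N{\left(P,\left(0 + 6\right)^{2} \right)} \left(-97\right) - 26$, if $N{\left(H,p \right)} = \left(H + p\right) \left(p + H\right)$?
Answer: $-70739$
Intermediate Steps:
$P = -63$ ($P = 7 \left(\left(-1\right) 9\right) = 7 \left(-9\right) = -63$)
$N{\left(H,p \right)} = \left(H + p\right)^{2}$ ($N{\left(H,p \right)} = \left(H + p\right) \left(H + p\right) = \left(H + p\right)^{2}$)
$N{\left(P,\left(0 + 6\right)^{2} \right)} \left(-97\right) - 26 = \left(-63 + \left(0 + 6\right)^{2}\right)^{2} \left(-97\right) - 26 = \left(-63 + 6^{2}\right)^{2} \left(-97\right) - 26 = \left(-63 + 36\right)^{2} \left(-97\right) - 26 = \left(-27\right)^{2} \left(-97\right) - 26 = 729 \left(-97\right) - 26 = -70713 - 26 = -70739$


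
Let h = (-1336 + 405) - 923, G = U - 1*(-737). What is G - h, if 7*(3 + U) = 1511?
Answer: 19627/7 ≈ 2803.9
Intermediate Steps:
U = 1490/7 (U = -3 + (⅐)*1511 = -3 + 1511/7 = 1490/7 ≈ 212.86)
G = 6649/7 (G = 1490/7 - 1*(-737) = 1490/7 + 737 = 6649/7 ≈ 949.86)
h = -1854 (h = -931 - 923 = -1854)
G - h = 6649/7 - 1*(-1854) = 6649/7 + 1854 = 19627/7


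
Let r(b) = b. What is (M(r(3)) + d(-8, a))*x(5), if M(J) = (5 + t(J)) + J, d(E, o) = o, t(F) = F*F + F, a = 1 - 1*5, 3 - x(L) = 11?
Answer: -128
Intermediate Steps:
x(L) = -8 (x(L) = 3 - 1*11 = 3 - 11 = -8)
a = -4 (a = 1 - 5 = -4)
t(F) = F + F² (t(F) = F² + F = F + F²)
M(J) = 5 + J + J*(1 + J) (M(J) = (5 + J*(1 + J)) + J = 5 + J + J*(1 + J))
(M(r(3)) + d(-8, a))*x(5) = ((5 + 3 + 3*(1 + 3)) - 4)*(-8) = ((5 + 3 + 3*4) - 4)*(-8) = ((5 + 3 + 12) - 4)*(-8) = (20 - 4)*(-8) = 16*(-8) = -128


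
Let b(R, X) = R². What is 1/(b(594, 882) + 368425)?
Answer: 1/721261 ≈ 1.3865e-6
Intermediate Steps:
1/(b(594, 882) + 368425) = 1/(594² + 368425) = 1/(352836 + 368425) = 1/721261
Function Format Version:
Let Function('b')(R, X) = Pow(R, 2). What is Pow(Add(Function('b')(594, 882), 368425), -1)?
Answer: Rational(1, 721261) ≈ 1.3865e-6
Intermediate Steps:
Pow(Add(Function('b')(594, 882), 368425), -1) = Pow(Add(Pow(594, 2), 368425), -1) = Pow(Add(352836, 368425), -1) = Pow(721261, -1) = Rational(1, 721261)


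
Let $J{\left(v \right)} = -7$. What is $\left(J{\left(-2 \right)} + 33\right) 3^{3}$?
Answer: $702$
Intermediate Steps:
$\left(J{\left(-2 \right)} + 33\right) 3^{3} = \left(-7 + 33\right) 3^{3} = 26 \cdot 27 = 702$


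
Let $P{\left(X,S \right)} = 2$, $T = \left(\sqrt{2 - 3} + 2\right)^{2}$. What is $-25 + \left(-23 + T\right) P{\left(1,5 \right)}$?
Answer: $-65 + 8 i \approx -65.0 + 8.0 i$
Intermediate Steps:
$T = \left(2 + i\right)^{2}$ ($T = \left(\sqrt{-1} + 2\right)^{2} = \left(i + 2\right)^{2} = \left(2 + i\right)^{2} \approx 3.0 + 4.0 i$)
$-25 + \left(-23 + T\right) P{\left(1,5 \right)} = -25 + \left(-23 + \left(2 + i\right)^{2}\right) 2 = -25 - \left(46 - 2 \left(2 + i\right)^{2}\right) = -71 + 2 \left(2 + i\right)^{2}$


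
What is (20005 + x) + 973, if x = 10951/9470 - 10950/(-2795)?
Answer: 111078728849/5293730 ≈ 20983.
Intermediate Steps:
x = 26860909/5293730 (x = 10951*(1/9470) - 10950*(-1/2795) = 10951/9470 + 2190/559 = 26860909/5293730 ≈ 5.0741)
(20005 + x) + 973 = (20005 + 26860909/5293730) + 973 = 105927929559/5293730 + 973 = 111078728849/5293730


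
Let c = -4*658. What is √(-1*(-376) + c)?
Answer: 4*I*√141 ≈ 47.497*I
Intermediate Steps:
c = -2632
√(-1*(-376) + c) = √(-1*(-376) - 2632) = √(376 - 2632) = √(-2256) = 4*I*√141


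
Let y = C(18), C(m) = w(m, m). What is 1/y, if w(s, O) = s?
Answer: 1/18 ≈ 0.055556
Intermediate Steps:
C(m) = m
y = 18
1/y = 1/18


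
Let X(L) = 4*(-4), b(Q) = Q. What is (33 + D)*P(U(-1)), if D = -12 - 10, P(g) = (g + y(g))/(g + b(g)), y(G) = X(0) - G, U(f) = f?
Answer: 88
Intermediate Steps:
X(L) = -16
y(G) = -16 - G
P(g) = -8/g (P(g) = (g + (-16 - g))/(g + g) = -16*1/(2*g) = -8/g)
D = -22
(33 + D)*P(U(-1)) = (33 - 22)*(-8/(-1)) = 11*(-8*(-1)) = 11*8 = 88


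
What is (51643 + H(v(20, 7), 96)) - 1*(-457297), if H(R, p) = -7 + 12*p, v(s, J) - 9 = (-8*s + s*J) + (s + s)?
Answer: 510085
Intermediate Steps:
v(s, J) = 9 - 6*s + J*s (v(s, J) = 9 + ((-8*s + s*J) + (s + s)) = 9 + ((-8*s + J*s) + 2*s) = 9 + (-6*s + J*s) = 9 - 6*s + J*s)
(51643 + H(v(20, 7), 96)) - 1*(-457297) = (51643 + (-7 + 12*96)) - 1*(-457297) = (51643 + (-7 + 1152)) + 457297 = (51643 + 1145) + 457297 = 52788 + 457297 = 510085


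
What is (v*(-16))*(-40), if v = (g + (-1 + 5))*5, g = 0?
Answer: 12800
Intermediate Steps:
v = 20 (v = (0 + (-1 + 5))*5 = (0 + 4)*5 = 4*5 = 20)
(v*(-16))*(-40) = (20*(-16))*(-40) = -320*(-40) = 12800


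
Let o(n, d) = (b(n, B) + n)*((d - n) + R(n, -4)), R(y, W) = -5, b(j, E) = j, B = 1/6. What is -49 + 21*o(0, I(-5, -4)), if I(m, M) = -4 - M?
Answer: -49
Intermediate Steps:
B = 1/6 ≈ 0.16667
o(n, d) = 2*n*(-5 + d - n) (o(n, d) = (n + n)*((d - n) - 5) = (2*n)*(-5 + d - n) = 2*n*(-5 + d - n))
-49 + 21*o(0, I(-5, -4)) = -49 + 21*(2*0*(-5 + (-4 - 1*(-4)) - 1*0)) = -49 + 21*(2*0*(-5 + (-4 + 4) + 0)) = -49 + 21*(2*0*(-5 + 0 + 0)) = -49 + 21*(2*0*(-5)) = -49 + 21*0 = -49 + 0 = -49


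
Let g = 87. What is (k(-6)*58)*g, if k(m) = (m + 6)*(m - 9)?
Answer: 0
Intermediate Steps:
k(m) = (-9 + m)*(6 + m) (k(m) = (6 + m)*(-9 + m) = (-9 + m)*(6 + m))
(k(-6)*58)*g = ((-54 + (-6)**2 - 3*(-6))*58)*87 = ((-54 + 36 + 18)*58)*87 = (0*58)*87 = 0*87 = 0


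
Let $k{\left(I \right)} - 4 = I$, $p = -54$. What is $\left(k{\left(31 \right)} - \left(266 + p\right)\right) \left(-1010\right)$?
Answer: $178770$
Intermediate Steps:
$k{\left(I \right)} = 4 + I$
$\left(k{\left(31 \right)} - \left(266 + p\right)\right) \left(-1010\right) = \left(\left(4 + 31\right) - 212\right) \left(-1010\right) = \left(35 + \left(-266 + 54\right)\right) \left(-1010\right) = \left(35 - 212\right) \left(-1010\right) = \left(-177\right) \left(-1010\right) = 178770$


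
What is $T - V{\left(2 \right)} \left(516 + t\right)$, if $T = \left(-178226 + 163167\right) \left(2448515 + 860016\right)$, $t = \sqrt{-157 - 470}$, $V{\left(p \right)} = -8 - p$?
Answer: $-49823163169 + 10 i \sqrt{627} \approx -4.9823 \cdot 10^{10} + 250.4 i$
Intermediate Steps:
$t = i \sqrt{627}$ ($t = \sqrt{-627} = i \sqrt{627} \approx 25.04 i$)
$T = -49823168329$ ($T = \left(-15059\right) 3308531 = -49823168329$)
$T - V{\left(2 \right)} \left(516 + t\right) = -49823168329 - \left(-8 - 2\right) \left(516 + i \sqrt{627}\right) = -49823168329 - - 10 \left(516 + i \sqrt{627}\right) = -49823168329 - \left(-5160 - 10 i \sqrt{627}\right) = -49823168329 + \left(5160 + 10 i \sqrt{627}\right) = -49823163169 + 10 i \sqrt{627}$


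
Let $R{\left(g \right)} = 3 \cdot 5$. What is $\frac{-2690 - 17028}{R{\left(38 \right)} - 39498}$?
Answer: $\frac{19718}{39483} \approx 0.4994$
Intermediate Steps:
$R{\left(g \right)} = 15$
$\frac{-2690 - 17028}{R{\left(38 \right)} - 39498} = \frac{-2690 - 17028}{15 - 39498} = - \frac{19718}{-39483} = \left(-19718\right) \left(- \frac{1}{39483}\right) = \frac{19718}{39483}$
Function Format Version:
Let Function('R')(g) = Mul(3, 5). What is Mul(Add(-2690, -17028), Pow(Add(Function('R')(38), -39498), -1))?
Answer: Rational(19718, 39483) ≈ 0.49940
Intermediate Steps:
Function('R')(g) = 15
Mul(Add(-2690, -17028), Pow(Add(Function('R')(38), -39498), -1)) = Mul(Add(-2690, -17028), Pow(Add(15, -39498), -1)) = Mul(-19718, Pow(-39483, -1)) = Mul(-19718, Rational(-1, 39483)) = Rational(19718, 39483)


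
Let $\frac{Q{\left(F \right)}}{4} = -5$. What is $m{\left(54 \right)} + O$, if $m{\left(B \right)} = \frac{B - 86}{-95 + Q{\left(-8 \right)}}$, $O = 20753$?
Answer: $\frac{2386627}{115} \approx 20753.0$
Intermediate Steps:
$Q{\left(F \right)} = -20$ ($Q{\left(F \right)} = 4 \left(-5\right) = -20$)
$m{\left(B \right)} = \frac{86}{115} - \frac{B}{115}$ ($m{\left(B \right)} = \frac{B - 86}{-95 - 20} = \frac{-86 + B}{-115} = \left(-86 + B\right) \left(- \frac{1}{115}\right) = \frac{86}{115} - \frac{B}{115}$)
$m{\left(54 \right)} + O = \left(\frac{86}{115} - \frac{54}{115}\right) + 20753 = \frac{32}{115} + 20753 = \frac{2386627}{115}$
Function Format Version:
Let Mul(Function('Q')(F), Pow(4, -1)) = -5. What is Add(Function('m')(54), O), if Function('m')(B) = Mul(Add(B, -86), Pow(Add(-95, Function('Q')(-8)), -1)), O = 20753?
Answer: Rational(2386627, 115) ≈ 20753.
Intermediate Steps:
Function('Q')(F) = -20 (Function('Q')(F) = Mul(4, -5) = -20)
Function('m')(B) = Add(Rational(86, 115), Mul(Rational(-1, 115), B)) (Function('m')(B) = Mul(Add(B, -86), Pow(Add(-95, -20), -1)) = Mul(Add(-86, B), Pow(-115, -1)) = Mul(Add(-86, B), Rational(-1, 115)) = Add(Rational(86, 115), Mul(Rational(-1, 115), B)))
Add(Function('m')(54), O) = Add(Add(Rational(86, 115), Mul(Rational(-1, 115), 54)), 20753) = Add(Add(Rational(86, 115), Rational(-54, 115)), 20753) = Add(Rational(32, 115), 20753) = Rational(2386627, 115)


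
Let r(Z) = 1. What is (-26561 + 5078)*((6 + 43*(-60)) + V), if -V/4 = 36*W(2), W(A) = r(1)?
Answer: 58390794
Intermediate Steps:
W(A) = 1
V = -144 ≈ -144.00
(-26561 + 5078)*((6 + 43*(-60)) + V) = (-26561 + 5078)*((6 + 43*(-60)) - 144) = -21483*((6 - 2580) - 144) = -21483*(-2574 - 144) = -21483*(-2718) = 58390794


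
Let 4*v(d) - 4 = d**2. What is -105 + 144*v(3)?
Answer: 363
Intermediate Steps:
v(d) = 1 + d**2/4
-105 + 144*v(3) = -105 + 144*(1 + (1/4)*3**2) = -105 + 144*(1 + (1/4)*9) = -105 + 144*(1 + 9/4) = -105 + 144*(13/4) = -105 + 468 = 363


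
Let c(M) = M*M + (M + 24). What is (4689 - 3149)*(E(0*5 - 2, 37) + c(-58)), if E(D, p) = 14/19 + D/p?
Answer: 3605863800/703 ≈ 5.1292e+6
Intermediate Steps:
E(D, p) = 14/19 + D/p (E(D, p) = 14*(1/19) + D/p = 14/19 + D/p)
c(M) = 24 + M + M² (c(M) = M² + (24 + M) = 24 + M + M²)
(4689 - 3149)*(E(0*5 - 2, 37) + c(-58)) = (4689 - 3149)*((14/19 + (0*5 - 2)/37) + (24 - 58 + (-58)²)) = 1540*((14/19 + (0 - 2)*(1/37)) + (24 - 58 + 3364)) = 1540*((14/19 - 2*1/37) + 3330) = 1540*((14/19 - 2/37) + 3330) = 1540*(480/703 + 3330) = 1540*(2341470/703) = 3605863800/703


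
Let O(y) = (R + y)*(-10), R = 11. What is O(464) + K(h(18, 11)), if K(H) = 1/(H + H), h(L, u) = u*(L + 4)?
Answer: -2298999/484 ≈ -4750.0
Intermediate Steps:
h(L, u) = u*(4 + L)
K(H) = 1/(2*H)
O(y) = -110 - 10*y (O(y) = (11 + y)*(-10) = -110 - 10*y)
O(464) + K(h(18, 11)) = (-110 - 10*464) + 1/(2*((11*(4 + 18)))) = (-110 - 4640) + 1/(2*((11*22))) = -4750 + (1/2)/242 = -4750 + (1/2)*(1/242) = -4750 + 1/484 = -2298999/484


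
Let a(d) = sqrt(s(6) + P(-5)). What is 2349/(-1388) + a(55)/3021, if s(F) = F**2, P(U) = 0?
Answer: -2362667/1397716 ≈ -1.6904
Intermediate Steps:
a(d) = 6 (a(d) = sqrt(6**2 + 0) = sqrt(36 + 0) = sqrt(36) = 6)
2349/(-1388) + a(55)/3021 = 2349/(-1388) + 6/3021 = 2349*(-1/1388) + 6*(1/3021) = -2349/1388 + 2/1007 = -2362667/1397716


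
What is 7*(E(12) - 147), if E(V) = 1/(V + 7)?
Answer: -19544/19 ≈ -1028.6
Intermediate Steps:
E(V) = 1/(7 + V)
7*(E(12) - 147) = 7*(1/(7 + 12) - 147) = 7*(1/19 - 147) = 7*(-2792/19) = -19544/19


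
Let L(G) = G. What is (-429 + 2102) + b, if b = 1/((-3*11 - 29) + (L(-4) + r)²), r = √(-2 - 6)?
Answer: (-90341*I + 26768*√2)/(2*(-27*I + 8*√2)) ≈ 1673.0 + 0.0066006*I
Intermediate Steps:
r = 2*I*√2 (r = √(-8) = 2*I*√2 ≈ 2.8284*I)
b = 1/(-62 + (-4 + 2*I*√2)²) (b = 1/((-3*11 - 29) + (-4 + 2*I*√2)²) = 1/((-33 - 29) + (-4 + 2*I*√2)²) = 1/(-62 + (-4 + 2*I*√2)²) ≈ -0.015753 + 0.0066008*I)
(-429 + 2102) + b = (-429 + 2102) + I/(2*(-27*I + 8*√2)) = 1673 + I/(2*(-27*I + 8*√2))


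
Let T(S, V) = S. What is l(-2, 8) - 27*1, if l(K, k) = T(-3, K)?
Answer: -30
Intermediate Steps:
l(K, k) = -3
l(-2, 8) - 27*1 = -3 - 27*1 = -3 - 27 = -30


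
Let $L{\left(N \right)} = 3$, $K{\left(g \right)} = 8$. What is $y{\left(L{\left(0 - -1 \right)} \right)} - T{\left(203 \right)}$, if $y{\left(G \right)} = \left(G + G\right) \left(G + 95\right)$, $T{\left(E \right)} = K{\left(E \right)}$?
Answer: $580$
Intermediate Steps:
$T{\left(E \right)} = 8$
$y{\left(G \right)} = 2 G \left(95 + G\right)$
$y{\left(L{\left(0 - -1 \right)} \right)} - T{\left(203 \right)} = 2 \cdot 3 \left(95 + 3\right) - 8 = 2 \cdot 3 \cdot 98 - 8 = 588 - 8 = 580$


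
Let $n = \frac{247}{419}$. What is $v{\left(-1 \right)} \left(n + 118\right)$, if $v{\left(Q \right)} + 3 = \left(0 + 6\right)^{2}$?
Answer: $\frac{1639737}{419} \approx 3913.5$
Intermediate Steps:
$n = \frac{247}{419}$ ($n = 247 \cdot \frac{1}{419} = \frac{247}{419} \approx 0.5895$)
$v{\left(Q \right)} = 33$ ($v{\left(Q \right)} = -3 + \left(0 + 6\right)^{2} = -3 + 6^{2} = -3 + 36 = 33$)
$v{\left(-1 \right)} \left(n + 118\right) = 33 \left(\frac{247}{419} + 118\right) = 33 \cdot \frac{49689}{419} = \frac{1639737}{419}$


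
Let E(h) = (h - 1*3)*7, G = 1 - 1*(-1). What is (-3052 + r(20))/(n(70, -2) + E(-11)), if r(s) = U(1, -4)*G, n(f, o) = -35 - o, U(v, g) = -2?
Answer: 3056/131 ≈ 23.328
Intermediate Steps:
G = 2 (G = 1 + 1 = 2)
E(h) = -21 + 7*h (E(h) = (h - 3)*7 = (-3 + h)*7 = -21 + 7*h)
r(s) = -4 (r(s) = -2*2 = -4)
(-3052 + r(20))/(n(70, -2) + E(-11)) = (-3052 - 4)/((-35 - 1*(-2)) + (-21 + 7*(-11))) = -3056/((-35 + 2) + (-21 - 77)) = -3056/(-33 - 98) = -3056/(-131) = -3056*(-1/131) = 3056/131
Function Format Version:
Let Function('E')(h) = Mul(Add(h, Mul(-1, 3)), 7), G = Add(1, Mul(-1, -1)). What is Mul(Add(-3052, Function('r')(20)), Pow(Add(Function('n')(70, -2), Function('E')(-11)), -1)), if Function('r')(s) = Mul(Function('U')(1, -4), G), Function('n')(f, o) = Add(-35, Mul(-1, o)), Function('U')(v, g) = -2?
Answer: Rational(3056, 131) ≈ 23.328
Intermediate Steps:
G = 2 (G = Add(1, 1) = 2)
Function('E')(h) = Add(-21, Mul(7, h)) (Function('E')(h) = Mul(Add(h, -3), 7) = Mul(Add(-3, h), 7) = Add(-21, Mul(7, h)))
Function('r')(s) = -4 (Function('r')(s) = Mul(-2, 2) = -4)
Mul(Add(-3052, Function('r')(20)), Pow(Add(Function('n')(70, -2), Function('E')(-11)), -1)) = Mul(Add(-3052, -4), Pow(Add(Add(-35, Mul(-1, -2)), Add(-21, Mul(7, -11))), -1)) = Mul(-3056, Pow(Add(Add(-35, 2), Add(-21, -77)), -1)) = Mul(-3056, Pow(Add(-33, -98), -1)) = Mul(-3056, Pow(-131, -1)) = Mul(-3056, Rational(-1, 131)) = Rational(3056, 131)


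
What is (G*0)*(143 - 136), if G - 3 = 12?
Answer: 0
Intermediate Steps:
G = 15 (G = 3 + 12 = 15)
(G*0)*(143 - 136) = (15*0)*(143 - 136) = 0*7 = 0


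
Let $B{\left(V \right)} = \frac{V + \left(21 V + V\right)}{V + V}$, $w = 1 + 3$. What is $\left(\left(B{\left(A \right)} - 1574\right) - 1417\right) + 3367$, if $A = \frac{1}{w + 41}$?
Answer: $\frac{775}{2} \approx 387.5$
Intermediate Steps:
$w = 4$
$A = \frac{1}{45}$ ($A = \frac{1}{4 + 41} = \frac{1}{45} \approx 0.022222$)
$B{\left(V \right)} = \frac{23}{2}$ ($B{\left(V \right)} = \frac{V + 22 V}{2 V} = 23 V \frac{1}{2 V} = \frac{23}{2}$)
$\left(\left(B{\left(A \right)} - 1574\right) - 1417\right) + 3367 = \left(\left(\frac{23}{2} - 1574\right) - 1417\right) + 3367 = \left(- \frac{3125}{2} - 1417\right) + 3367 = - \frac{5959}{2} + 3367 = \frac{775}{2}$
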